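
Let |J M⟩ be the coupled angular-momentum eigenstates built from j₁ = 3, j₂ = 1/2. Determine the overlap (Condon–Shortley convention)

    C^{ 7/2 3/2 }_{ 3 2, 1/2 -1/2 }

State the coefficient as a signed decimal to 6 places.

+0.534522

j₁+j₂−J=0  J+j₁−j₂=6  J−j₁+j₂=1  j₁+j₂+J+1=8
(j₁±m₁, j₂±m₂, J±M) = (5,1,0,1,5,2)
P² = 28800/7
sum k=0..0:
  [0] +1/120 = 1/120
S = 1/120
C² = P²·S² = 2/7 ; C = +0.534522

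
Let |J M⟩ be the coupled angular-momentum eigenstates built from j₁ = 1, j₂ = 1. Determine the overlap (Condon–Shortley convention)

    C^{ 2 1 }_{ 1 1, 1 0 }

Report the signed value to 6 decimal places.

+√(1/2) ≈ +0.707107

j₁+j₂−J=0  J+j₁−j₂=2  J−j₁+j₂=2  j₁+j₂+J+1=5
(j₁±m₁, j₂±m₂, J±M) = (2,0,1,1,3,1)
P² = 2
sum k=0..0:
  [0] +1/2 = 1/2
S = 1/2
C² = P²·S² = 1/2 ; C = +0.707107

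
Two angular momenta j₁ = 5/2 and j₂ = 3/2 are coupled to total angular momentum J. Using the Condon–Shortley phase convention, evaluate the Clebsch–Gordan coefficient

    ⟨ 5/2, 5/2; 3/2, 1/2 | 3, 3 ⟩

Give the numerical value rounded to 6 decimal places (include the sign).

+√(5/8) = +0.790569

j₁+j₂−J=1  J+j₁−j₂=4  J−j₁+j₂=2  j₁+j₂+J+1=8
(j₁±m₁, j₂±m₂, J±M) = (5,0,2,1,6,0)
P² = 1440
sum k=0..0:
  [0] +1/48 = 1/48
S = 1/48
C² = P²·S² = 5/8 ; C = +0.790569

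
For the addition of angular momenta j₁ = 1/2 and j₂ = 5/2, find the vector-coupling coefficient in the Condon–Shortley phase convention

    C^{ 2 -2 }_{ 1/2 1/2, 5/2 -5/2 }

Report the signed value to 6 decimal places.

+0.912871

triangle: 1!*0!*4!/6! = 24/720
(j±m)!: 1!*0!*0!*5!*0!*4! = 2880
prefactor² = (2J+1)*Δ*N² = 480
  k=0: +1/(0!*1!*0!*0!*0!*4!) = 1/24
Σ = 1/24  ⇒  CG² = 480*1/24² = 5/6
CG = +√(5/6) = +0.912871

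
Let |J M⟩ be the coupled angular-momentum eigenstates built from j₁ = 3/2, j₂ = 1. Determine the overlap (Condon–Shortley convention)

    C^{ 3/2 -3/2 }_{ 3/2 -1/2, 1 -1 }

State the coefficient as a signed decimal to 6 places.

+√(2/5) = +0.632456

√[4·1!2!1!/5! · 1!2!0!2!0!3!] = √(8/5)
  +(−1)^0/∏(0,1,2,0,0,1)! = 1/2  (running 1/2)
⟨..|..⟩ = √(8/5)·(1/2) = +0.632456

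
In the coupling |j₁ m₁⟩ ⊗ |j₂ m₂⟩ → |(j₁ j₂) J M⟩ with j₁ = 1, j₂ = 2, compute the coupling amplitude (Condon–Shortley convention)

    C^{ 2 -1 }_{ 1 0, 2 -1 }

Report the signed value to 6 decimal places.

triangle: 1!*1!*3!/6! = 6/720
(j±m)!: 1!*1!*1!*3!*1!*3! = 36
prefactor² = (2J+1)*Δ*N² = 3/2
  k=0: +1/(0!*1!*1!*1!*0!*2!) = 1/2
  k=1: −1/(1!*0!*0!*0!*1!*3!) = -1/6
Σ = 1/3  ⇒  CG² = 3/2*1/3² = 1/6
CG = +√(1/6) = +0.408248

+√(1/6) = +0.408248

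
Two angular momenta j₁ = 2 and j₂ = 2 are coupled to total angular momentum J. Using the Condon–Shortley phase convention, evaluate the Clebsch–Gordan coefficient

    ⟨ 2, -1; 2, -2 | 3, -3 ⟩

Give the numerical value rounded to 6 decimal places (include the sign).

+√(1/2) ≈ +0.707107

triangle: 1!×3!×3!/8! = 36/40320
(j±m)!: 1!×3!×0!×4!×0!×6! = 103680
prefactor² = (2J+1)×Δ×N² = 648
  k=0: +1/(0!×1!×3!×0!×0!×3!) = 1/36
Σ = 1/36  ⇒  CG² = 648×1/36² = 1/2
CG = +√(1/2) = +0.707107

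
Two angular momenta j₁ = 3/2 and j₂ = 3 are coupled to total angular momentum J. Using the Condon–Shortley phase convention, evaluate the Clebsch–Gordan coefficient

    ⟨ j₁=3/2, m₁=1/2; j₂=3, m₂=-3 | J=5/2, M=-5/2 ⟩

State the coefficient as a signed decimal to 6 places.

+√(15/28) ≈ +0.731925

j₁+j₂−J=2  J+j₁−j₂=1  J−j₁+j₂=4  j₁+j₂+J+1=8
(j₁±m₁, j₂±m₂, J±M) = (2,1,0,6,0,5)
P² = 8640/7
sum k=0..0:
  [0] +1/48 = 1/48
S = 1/48
C² = P²·S² = 15/28 ; C = +0.731925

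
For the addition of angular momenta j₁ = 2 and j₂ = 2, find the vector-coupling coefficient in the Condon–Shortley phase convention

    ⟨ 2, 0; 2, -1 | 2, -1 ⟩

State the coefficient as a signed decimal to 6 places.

√[5·2!2!2!/7! · 2!2!1!3!1!3!] = √(8/7)
  +(−1)^0/∏(0,2,2,1,0,1)! = 1/4  (running 1/4)
  +(−1)^1/∏(1,1,1,0,1,2)! = -1/2  (running -1/4)
⟨..|..⟩ = √(8/7)·(-1/4) = -0.267261

-0.267261  (= −√(1/14))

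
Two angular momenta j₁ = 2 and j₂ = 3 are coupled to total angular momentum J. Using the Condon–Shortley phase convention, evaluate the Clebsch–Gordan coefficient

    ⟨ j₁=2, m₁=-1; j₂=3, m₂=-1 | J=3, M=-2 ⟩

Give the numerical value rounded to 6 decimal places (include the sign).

−√(1/4) ≈ -0.500000

triangle: 2!·2!·4!/9! = 96/362880
(j±m)!: 1!·3!·2!·4!·1!·5! = 34560
prefactor² = (2J+1)·Δ·N² = 64
  k=1: −1/(1!·1!·2!·1!·0!·3!) = -1/12
  k=2: +1/(2!·0!·1!·0!·1!·4!) = 1/48
Σ = -1/16  ⇒  CG² = 64·(-1/16)² = 1/4
CG = −√(1/4) = -0.500000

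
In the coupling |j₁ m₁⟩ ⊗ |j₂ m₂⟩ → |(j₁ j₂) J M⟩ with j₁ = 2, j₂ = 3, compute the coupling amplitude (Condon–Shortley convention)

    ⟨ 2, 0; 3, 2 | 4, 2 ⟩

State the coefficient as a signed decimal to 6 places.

triangle: 1!·3!·5!/10! = 720/3628800
(j±m)!: 2!·2!·5!·1!·6!·2! = 691200
prefactor² = (2J+1)·Δ·N² = 8640/7
  k=0: +1/(0!·1!·2!·5!·1!·0!) = 1/240
  k=1: −1/(1!·0!·1!·4!·2!·1!) = -1/48
Σ = -1/60  ⇒  CG² = 8640/7·(-1/60)² = 12/35
CG = −√(12/35) = -0.585540

−√(12/35) = -0.585540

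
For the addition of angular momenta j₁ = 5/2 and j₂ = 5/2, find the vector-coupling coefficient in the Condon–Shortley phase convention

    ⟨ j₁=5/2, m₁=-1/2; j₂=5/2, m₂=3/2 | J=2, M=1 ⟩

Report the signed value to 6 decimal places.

triangle: 3!*2!*2!/8! = 24/40320
(j±m)!: 2!*3!*4!*1!*3!*1! = 1728
prefactor² = (2J+1)*Δ*N² = 36/7
  k=2: +1/(2!*1!*1!*2!*1!*0!) = 1/4
  k=3: −1/(3!*0!*0!*1!*2!*1!) = -1/12
Σ = 1/6  ⇒  CG² = 36/7*1/6² = 1/7
CG = +√(1/7) = +0.377964

+√(1/7) = +0.377964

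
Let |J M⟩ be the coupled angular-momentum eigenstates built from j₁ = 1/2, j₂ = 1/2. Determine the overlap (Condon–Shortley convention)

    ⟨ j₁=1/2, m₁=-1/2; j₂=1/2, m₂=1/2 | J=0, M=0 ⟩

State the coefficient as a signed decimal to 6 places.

-0.707107  (= −√(1/2))

j₁+j₂−J=1  J+j₁−j₂=0  J−j₁+j₂=0  j₁+j₂+J+1=2
(j₁±m₁, j₂±m₂, J±M) = (0,1,1,0,0,0)
P² = 1/2
sum k=1..1:
  [1] −1/1 = -1
S = -1
C² = P²·S² = 1/2 ; C = -0.707107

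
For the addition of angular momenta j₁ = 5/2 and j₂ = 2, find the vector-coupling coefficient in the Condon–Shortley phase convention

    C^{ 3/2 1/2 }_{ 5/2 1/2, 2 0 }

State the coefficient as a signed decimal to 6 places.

triangle: 3!*2!*1!/7! = 12/5040
(j±m)!: 3!*2!*2!*2!*2!*1! = 96
prefactor² = (2J+1)*Δ*N² = 32/35
  k=1: −1/(1!*2!*1!*1!*1!*0!) = -1/2
  k=2: +1/(2!*1!*0!*0!*2!*1!) = 1/4
Σ = -1/4  ⇒  CG² = 32/35*(-1/4)² = 2/35
CG = −√(2/35) = -0.239046

−√(2/35) ≈ -0.239046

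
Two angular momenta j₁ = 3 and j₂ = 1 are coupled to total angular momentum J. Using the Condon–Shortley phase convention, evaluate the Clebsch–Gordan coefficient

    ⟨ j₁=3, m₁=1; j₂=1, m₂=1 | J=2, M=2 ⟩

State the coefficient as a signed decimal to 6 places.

triangle: 2!*4!*0!/7! = 48/5040
(j±m)!: 4!*2!*2!*0!*4!*0! = 2304
prefactor² = (2J+1)*Δ*N² = 768/7
  k=2: +1/(2!*0!*0!*0!*4!*0!) = 1/48
Σ = 1/48  ⇒  CG² = 768/7*1/48² = 1/21
CG = +√(1/21) = +0.218218

+0.218218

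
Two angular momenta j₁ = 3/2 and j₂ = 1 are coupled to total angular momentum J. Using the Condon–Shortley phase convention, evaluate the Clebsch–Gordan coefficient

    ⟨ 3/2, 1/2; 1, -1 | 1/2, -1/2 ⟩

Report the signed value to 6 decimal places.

j₁+j₂−J=2  J+j₁−j₂=1  J−j₁+j₂=0  j₁+j₂+J+1=4
(j₁±m₁, j₂±m₂, J±M) = (2,1,0,2,0,1)
P² = 2/3
sum k=0..0:
  [0] +1/2 = 1/2
S = 1/2
C² = P²·S² = 1/6 ; C = +0.408248

+√(1/6) ≈ +0.408248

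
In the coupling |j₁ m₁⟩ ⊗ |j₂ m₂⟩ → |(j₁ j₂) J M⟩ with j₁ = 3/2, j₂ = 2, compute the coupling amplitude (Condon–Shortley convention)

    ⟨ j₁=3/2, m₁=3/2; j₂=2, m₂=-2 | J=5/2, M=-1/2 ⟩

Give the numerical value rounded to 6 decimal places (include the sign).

+√(6/35) = +0.414039

triangle: 1!×2!×3!/7! = 12/5040
(j±m)!: 3!×0!×0!×4!×2!×3! = 1728
prefactor² = (2J+1)×Δ×N² = 864/35
  k=0: +1/(0!×1!×0!×0!×2!×3!) = 1/12
Σ = 1/12  ⇒  CG² = 864/35×1/12² = 6/35
CG = +√(6/35) = +0.414039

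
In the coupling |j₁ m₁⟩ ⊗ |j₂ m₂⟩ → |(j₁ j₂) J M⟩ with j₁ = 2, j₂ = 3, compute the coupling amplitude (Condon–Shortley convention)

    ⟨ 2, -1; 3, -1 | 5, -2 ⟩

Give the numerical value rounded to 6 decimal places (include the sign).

√[11·0!4!6!/11! · 1!3!2!4!3!7!] = √(41472)
  +(−1)^0/∏(0,0,3,2,1,4)! = 1/288  (running 1/288)
⟨..|..⟩ = √(41472)·(1/288) = +0.707107

+√(1/2) = +0.707107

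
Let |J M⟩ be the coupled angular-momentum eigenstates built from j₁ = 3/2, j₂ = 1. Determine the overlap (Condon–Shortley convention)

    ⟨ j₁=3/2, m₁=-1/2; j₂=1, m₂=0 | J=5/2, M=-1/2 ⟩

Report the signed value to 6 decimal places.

triangle: 0!*3!*2!/6! = 12/720
(j±m)!: 1!*2!*1!*1!*2!*3! = 24
prefactor² = (2J+1)*Δ*N² = 12/5
  k=0: +1/(0!*0!*2!*1!*1!*1!) = 1/2
Σ = 1/2  ⇒  CG² = 12/5*1/2² = 3/5
CG = +√(3/5) = +0.774597

+√(3/5) = +0.774597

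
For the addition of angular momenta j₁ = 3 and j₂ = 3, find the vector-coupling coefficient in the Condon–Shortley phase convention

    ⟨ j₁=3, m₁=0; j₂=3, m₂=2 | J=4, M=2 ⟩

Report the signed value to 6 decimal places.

√[9·2!4!4!/11! · 3!3!5!1!6!2!] = √(124416/77)
  +(−1)^1/∏(1,1,2,4,2,0)! = -1/96  (running -1/96)
  +(−1)^2/∏(2,0,1,3,3,1)! = 1/72  (running 1/288)
⟨..|..⟩ = √(124416/77)·(1/288) = +0.139573

+0.139573  (= +√(3/154))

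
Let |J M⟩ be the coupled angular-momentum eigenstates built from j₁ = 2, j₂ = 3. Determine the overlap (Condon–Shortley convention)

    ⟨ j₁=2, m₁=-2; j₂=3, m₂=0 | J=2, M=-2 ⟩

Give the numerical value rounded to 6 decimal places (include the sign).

−√(1/14) = -0.267261

√[5·3!1!3!/8! · 0!4!3!3!0!4!] = √(648/7)
  +(−1)^3/∏(3,0,1,0,0,3)! = -1/36  (running -1/36)
⟨..|..⟩ = √(648/7)·(-1/36) = -0.267261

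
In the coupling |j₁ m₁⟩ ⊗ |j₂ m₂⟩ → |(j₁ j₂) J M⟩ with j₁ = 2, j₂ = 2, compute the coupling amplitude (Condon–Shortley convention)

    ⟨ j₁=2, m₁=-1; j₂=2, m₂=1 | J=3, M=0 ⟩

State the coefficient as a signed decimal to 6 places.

triangle: 1!×3!×3!/8! = 36/40320
(j±m)!: 1!×3!×3!×1!×3!×3! = 1296
prefactor² = (2J+1)×Δ×N² = 81/10
  k=0: +1/(0!×1!×3!×3!×0!×0!) = 1/36
  k=1: −1/(1!×0!×2!×2!×1!×1!) = -1/4
Σ = -2/9  ⇒  CG² = 81/10×(-2/9)² = 2/5
CG = −√(2/5) = -0.632456

−√(2/5) = -0.632456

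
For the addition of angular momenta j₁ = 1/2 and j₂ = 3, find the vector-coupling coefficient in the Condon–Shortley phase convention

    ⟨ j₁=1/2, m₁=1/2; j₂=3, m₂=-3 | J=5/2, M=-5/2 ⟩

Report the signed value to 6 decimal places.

triangle: 1!*0!*5!/7! = 120/5040
(j±m)!: 1!*0!*0!*6!*0!*5! = 86400
prefactor² = (2J+1)*Δ*N² = 86400/7
  k=0: +1/(0!*1!*0!*0!*0!*5!) = 1/120
Σ = 1/120  ⇒  CG² = 86400/7*1/120² = 6/7
CG = +√(6/7) = +0.925820

+√(6/7) ≈ +0.925820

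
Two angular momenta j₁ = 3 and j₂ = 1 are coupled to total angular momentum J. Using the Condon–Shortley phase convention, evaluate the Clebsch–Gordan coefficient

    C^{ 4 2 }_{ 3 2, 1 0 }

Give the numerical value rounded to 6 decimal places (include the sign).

+√(3/7) ≈ +0.654654

triangle: 0!·6!·2!/9! = 1440/362880
(j±m)!: 5!·1!·1!·1!·6!·2! = 172800
prefactor² = (2J+1)·Δ·N² = 43200/7
  k=0: +1/(0!·0!·1!·1!·5!·1!) = 1/120
Σ = 1/120  ⇒  CG² = 43200/7·1/120² = 3/7
CG = +√(3/7) = +0.654654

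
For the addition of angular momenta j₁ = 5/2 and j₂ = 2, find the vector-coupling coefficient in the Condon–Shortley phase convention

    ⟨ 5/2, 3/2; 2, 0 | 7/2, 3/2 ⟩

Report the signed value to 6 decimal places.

+0.534522  (= +√(2/7))

triangle: 1!*4!*3!/9! = 144/362880
(j±m)!: 4!*1!*2!*2!*5!*2! = 23040
prefactor² = (2J+1)*Δ*N² = 512/7
  k=0: +1/(0!*1!*1!*2!*3!*1!) = 1/12
  k=1: −1/(1!*0!*0!*1!*4!*2!) = -1/48
Σ = 1/16  ⇒  CG² = 512/7*1/16² = 2/7
CG = +√(2/7) = +0.534522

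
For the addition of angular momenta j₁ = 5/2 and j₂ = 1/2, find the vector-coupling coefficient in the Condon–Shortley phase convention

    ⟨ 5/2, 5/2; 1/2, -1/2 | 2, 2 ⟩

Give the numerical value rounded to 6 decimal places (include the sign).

triangle: 1!·4!·0!/6! = 24/720
(j±m)!: 5!·0!·0!·1!·4!·0! = 2880
prefactor² = (2J+1)·Δ·N² = 480
  k=0: +1/(0!·1!·0!·0!·4!·0!) = 1/24
Σ = 1/24  ⇒  CG² = 480·1/24² = 5/6
CG = +√(5/6) = +0.912871

+0.912871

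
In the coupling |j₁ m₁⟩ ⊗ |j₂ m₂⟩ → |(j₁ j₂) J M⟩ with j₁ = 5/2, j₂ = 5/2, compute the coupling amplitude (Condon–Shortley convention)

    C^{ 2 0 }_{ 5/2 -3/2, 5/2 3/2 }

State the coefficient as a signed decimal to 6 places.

j₁+j₂−J=3  J+j₁−j₂=2  J−j₁+j₂=2  j₁+j₂+J+1=8
(j₁±m₁, j₂±m₂, J±M) = (1,4,4,1,2,2)
P² = 48/7
sum k=2..3:
  [2] +1/8 = 1/8
  [3] −1/6 = -1/6
S = -1/24
C² = P²·S² = 1/84 ; C = -0.109109

−√(1/84) ≈ -0.109109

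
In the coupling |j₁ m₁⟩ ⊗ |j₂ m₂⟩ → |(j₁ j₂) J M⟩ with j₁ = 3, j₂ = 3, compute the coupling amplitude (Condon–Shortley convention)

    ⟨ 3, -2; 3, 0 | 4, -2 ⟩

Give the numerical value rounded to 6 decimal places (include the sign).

+√(3/154) ≈ +0.139573

√[9·2!4!4!/11! · 1!5!3!3!2!6!] = √(124416/77)
  +(−1)^1/∏(1,1,4,2,0,2)! = -1/96  (running -1/96)
  +(−1)^2/∏(2,0,3,1,1,3)! = 1/72  (running 1/288)
⟨..|..⟩ = √(124416/77)·(1/288) = +0.139573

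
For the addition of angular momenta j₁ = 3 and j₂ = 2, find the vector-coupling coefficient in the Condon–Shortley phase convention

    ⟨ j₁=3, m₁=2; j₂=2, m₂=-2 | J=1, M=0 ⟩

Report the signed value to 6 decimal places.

+0.377964  (= +√(1/7))

triangle: 4!×2!×0!/7! = 48/5040
(j±m)!: 5!×1!×0!×4!×1!×1! = 2880
prefactor² = (2J+1)×Δ×N² = 576/7
  k=0: +1/(0!×4!×1!×0!×1!×0!) = 1/24
Σ = 1/24  ⇒  CG² = 576/7×1/24² = 1/7
CG = +√(1/7) = +0.377964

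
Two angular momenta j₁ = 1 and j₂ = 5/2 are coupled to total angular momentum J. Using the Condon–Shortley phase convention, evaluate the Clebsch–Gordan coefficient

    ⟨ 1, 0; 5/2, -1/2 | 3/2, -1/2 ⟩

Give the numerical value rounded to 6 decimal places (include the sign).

triangle: 2!*0!*3!/6! = 12/720
(j±m)!: 1!*1!*2!*3!*1!*2! = 24
prefactor² = (2J+1)*Δ*N² = 8/5
  k=1: −1/(1!*1!*0!*1!*0!*2!) = -1/2
Σ = -1/2  ⇒  CG² = 8/5*(-1/2)² = 2/5
CG = −√(2/5) = -0.632456

-0.632456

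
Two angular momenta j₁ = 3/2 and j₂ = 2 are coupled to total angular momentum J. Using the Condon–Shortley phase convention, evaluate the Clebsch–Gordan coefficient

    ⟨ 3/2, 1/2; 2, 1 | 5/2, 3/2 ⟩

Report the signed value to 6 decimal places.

triangle: 1!×2!×3!/7! = 12/5040
(j±m)!: 2!×1!×3!×1!×4!×1! = 288
prefactor² = (2J+1)×Δ×N² = 144/35
  k=0: +1/(0!×1!×1!×3!×1!×0!) = 1/6
  k=1: −1/(1!×0!×0!×2!×2!×1!) = -1/4
Σ = -1/12  ⇒  CG² = 144/35×(-1/12)² = 1/35
CG = −√(1/35) = -0.169031

−√(1/35) ≈ -0.169031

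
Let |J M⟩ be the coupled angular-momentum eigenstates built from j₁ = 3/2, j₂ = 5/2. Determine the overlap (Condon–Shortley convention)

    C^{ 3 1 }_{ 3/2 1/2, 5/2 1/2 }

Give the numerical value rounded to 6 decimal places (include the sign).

j₁+j₂−J=1  J+j₁−j₂=2  J−j₁+j₂=4  j₁+j₂+J+1=8
(j₁±m₁, j₂±m₂, J±M) = (2,1,3,2,4,2)
P² = 48/5
sum k=0..1:
  [0] +1/6 = 1/6
  [1] −1/8 = -1/8
S = 1/24
C² = P²·S² = 1/60 ; C = +0.129099

+√(1/60) = +0.129099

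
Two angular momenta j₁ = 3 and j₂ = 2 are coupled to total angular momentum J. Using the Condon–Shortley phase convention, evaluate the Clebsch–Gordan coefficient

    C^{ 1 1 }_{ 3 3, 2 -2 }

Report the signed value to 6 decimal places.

+0.654654

triangle: 4!·2!·0!/7! = 48/5040
(j±m)!: 6!·0!·0!·4!·2!·0! = 34560
prefactor² = (2J+1)·Δ·N² = 6912/7
  k=0: +1/(0!·4!·0!·0!·2!·0!) = 1/48
Σ = 1/48  ⇒  CG² = 6912/7·1/48² = 3/7
CG = +√(3/7) = +0.654654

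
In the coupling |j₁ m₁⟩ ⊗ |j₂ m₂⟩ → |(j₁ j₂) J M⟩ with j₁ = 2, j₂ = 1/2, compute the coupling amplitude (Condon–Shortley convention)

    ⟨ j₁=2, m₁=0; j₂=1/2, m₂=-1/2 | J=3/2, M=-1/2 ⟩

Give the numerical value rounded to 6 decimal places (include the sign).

+√(2/5) ≈ +0.632456

j₁+j₂−J=1  J+j₁−j₂=3  J−j₁+j₂=0  j₁+j₂+J+1=5
(j₁±m₁, j₂±m₂, J±M) = (2,2,0,1,1,2)
P² = 8/5
sum k=0..0:
  [0] +1/2 = 1/2
S = 1/2
C² = P²·S² = 2/5 ; C = +0.632456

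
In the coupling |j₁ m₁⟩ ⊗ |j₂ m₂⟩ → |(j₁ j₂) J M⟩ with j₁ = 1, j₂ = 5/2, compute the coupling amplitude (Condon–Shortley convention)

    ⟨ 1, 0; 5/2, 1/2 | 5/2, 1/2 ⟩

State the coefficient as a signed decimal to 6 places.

triangle: 1!×1!×4!/7! = 24/5040
(j±m)!: 1!×1!×3!×2!×3!×2! = 144
prefactor² = (2J+1)×Δ×N² = 144/35
  k=0: +1/(0!×1!×1!×3!×0!×1!) = 1/6
  k=1: −1/(1!×0!×0!×2!×1!×2!) = -1/4
Σ = -1/12  ⇒  CG² = 144/35×(-1/12)² = 1/35
CG = −√(1/35) = -0.169031

-0.169031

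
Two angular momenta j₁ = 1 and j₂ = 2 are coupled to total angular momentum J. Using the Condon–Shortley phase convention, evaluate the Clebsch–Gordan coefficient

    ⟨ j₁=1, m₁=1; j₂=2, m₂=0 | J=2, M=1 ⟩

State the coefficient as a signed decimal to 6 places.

triangle: 1!×1!×3!/6! = 6/720
(j±m)!: 2!×0!×2!×2!×3!×1! = 48
prefactor² = (2J+1)×Δ×N² = 2
  k=0: +1/(0!×1!×0!×2!×1!×1!) = 1/2
Σ = 1/2  ⇒  CG² = 2×1/2² = 1/2
CG = +√(1/2) = +0.707107

+0.707107  (= +√(1/2))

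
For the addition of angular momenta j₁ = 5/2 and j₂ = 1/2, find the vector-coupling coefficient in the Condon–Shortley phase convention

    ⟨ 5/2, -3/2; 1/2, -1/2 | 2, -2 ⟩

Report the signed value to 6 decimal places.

j₁+j₂−J=1  J+j₁−j₂=4  J−j₁+j₂=0  j₁+j₂+J+1=6
(j₁±m₁, j₂±m₂, J±M) = (1,4,0,1,0,4)
P² = 96
sum k=0..0:
  [0] +1/24 = 1/24
S = 1/24
C² = P²·S² = 1/6 ; C = +0.408248

+0.408248  (= +√(1/6))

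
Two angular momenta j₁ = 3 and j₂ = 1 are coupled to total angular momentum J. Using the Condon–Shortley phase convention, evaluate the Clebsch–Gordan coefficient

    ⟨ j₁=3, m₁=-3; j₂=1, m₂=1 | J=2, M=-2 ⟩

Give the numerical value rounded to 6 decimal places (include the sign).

+√(5/7) ≈ +0.845154

j₁+j₂−J=2  J+j₁−j₂=4  J−j₁+j₂=0  j₁+j₂+J+1=7
(j₁±m₁, j₂±m₂, J±M) = (0,6,2,0,0,4)
P² = 11520/7
sum k=2..2:
  [2] +1/48 = 1/48
S = 1/48
C² = P²·S² = 5/7 ; C = +0.845154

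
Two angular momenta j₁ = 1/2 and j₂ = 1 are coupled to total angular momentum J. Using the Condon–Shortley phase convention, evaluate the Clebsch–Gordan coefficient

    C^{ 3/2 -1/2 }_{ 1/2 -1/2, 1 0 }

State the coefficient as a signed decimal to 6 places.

triangle: 0!*1!*2!/4! = 2/24
(j±m)!: 0!*1!*1!*1!*1!*2! = 2
prefactor² = (2J+1)*Δ*N² = 2/3
  k=0: +1/(0!*0!*1!*1!*0!*1!) = 1
Σ = 1  ⇒  CG² = 2/3*1² = 2/3
CG = +√(2/3) = +0.816497

+0.816497  (= +√(2/3))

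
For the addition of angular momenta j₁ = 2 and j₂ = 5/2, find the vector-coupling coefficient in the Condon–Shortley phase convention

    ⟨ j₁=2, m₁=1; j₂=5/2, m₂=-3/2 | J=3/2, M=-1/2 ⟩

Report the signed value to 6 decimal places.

−√(2/105) = -0.138013

√[4·3!1!2!/7! · 3!1!1!4!1!2!] = √(96/35)
  +(−1)^0/∏(0,3,1,1,0,1)! = 1/6  (running 1/6)
  +(−1)^1/∏(1,2,0,0,1,2)! = -1/4  (running -1/12)
⟨..|..⟩ = √(96/35)·(-1/12) = -0.138013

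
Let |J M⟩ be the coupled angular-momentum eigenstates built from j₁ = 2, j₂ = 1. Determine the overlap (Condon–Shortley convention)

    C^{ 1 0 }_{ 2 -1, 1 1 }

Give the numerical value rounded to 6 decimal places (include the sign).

√[3·2!2!0!/5! · 1!3!2!0!1!1!] = √(6/5)
  +(−1)^2/∏(2,0,1,0,1,0)! = 1/2  (running 1/2)
⟨..|..⟩ = √(6/5)·(1/2) = +0.547723

+0.547723  (= +√(3/10))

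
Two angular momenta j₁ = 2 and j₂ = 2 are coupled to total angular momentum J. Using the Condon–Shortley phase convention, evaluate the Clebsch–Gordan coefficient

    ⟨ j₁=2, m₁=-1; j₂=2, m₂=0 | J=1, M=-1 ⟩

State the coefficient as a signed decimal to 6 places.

√[3·3!1!1!/6! · 1!3!2!2!0!2!] = √(6/5)
  +(−1)^2/∏(2,1,1,0,0,1)! = 1/2  (running 1/2)
⟨..|..⟩ = √(6/5)·(1/2) = +0.547723

+0.547723  (= +√(3/10))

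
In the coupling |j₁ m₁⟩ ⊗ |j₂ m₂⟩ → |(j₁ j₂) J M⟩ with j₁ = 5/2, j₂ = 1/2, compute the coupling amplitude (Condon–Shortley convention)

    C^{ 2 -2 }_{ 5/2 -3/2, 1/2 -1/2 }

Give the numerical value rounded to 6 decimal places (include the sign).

+√(1/6) ≈ +0.408248

j₁+j₂−J=1  J+j₁−j₂=4  J−j₁+j₂=0  j₁+j₂+J+1=6
(j₁±m₁, j₂±m₂, J±M) = (1,4,0,1,0,4)
P² = 96
sum k=0..0:
  [0] +1/24 = 1/24
S = 1/24
C² = P²·S² = 1/6 ; C = +0.408248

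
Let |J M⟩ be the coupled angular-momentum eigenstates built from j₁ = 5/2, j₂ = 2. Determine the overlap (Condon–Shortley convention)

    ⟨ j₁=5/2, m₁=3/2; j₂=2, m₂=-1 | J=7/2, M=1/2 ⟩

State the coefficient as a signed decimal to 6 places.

j₁+j₂−J=1  J+j₁−j₂=4  J−j₁+j₂=3  j₁+j₂+J+1=9
(j₁±m₁, j₂±m₂, J±M) = (4,1,1,3,4,3)
P² = 2304/35
sum k=0..1:
  [0] +1/12 = 1/12
  [1] −1/144 = -1/144
S = 11/144
C² = P²·S² = 121/315 ; C = +0.619780

+√(121/315) = +0.619780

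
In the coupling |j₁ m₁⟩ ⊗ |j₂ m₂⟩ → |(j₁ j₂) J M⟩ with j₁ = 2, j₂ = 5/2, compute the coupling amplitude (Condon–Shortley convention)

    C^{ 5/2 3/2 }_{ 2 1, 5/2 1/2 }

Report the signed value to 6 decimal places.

−√(6/35) = -0.414039

triangle: 2!·2!·3!/8! = 24/40320
(j±m)!: 3!·1!·3!·2!·4!·1! = 1728
prefactor² = (2J+1)·Δ·N² = 216/35
  k=0: +1/(0!·2!·1!·3!·1!·0!) = 1/12
  k=1: −1/(1!·1!·0!·2!·2!·1!) = -1/4
Σ = -1/6  ⇒  CG² = 216/35·(-1/6)² = 6/35
CG = −√(6/35) = -0.414039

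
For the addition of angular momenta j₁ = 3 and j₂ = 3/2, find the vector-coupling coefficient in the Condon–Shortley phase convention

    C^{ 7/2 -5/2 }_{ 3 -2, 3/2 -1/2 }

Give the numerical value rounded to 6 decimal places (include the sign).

√[8·1!5!2!/9! · 1!5!1!2!1!6!] = √(6400/7)
  +(−1)^0/∏(0,1,5,1,0,1)! = 1/120  (running 1/120)
  +(−1)^1/∏(1,0,4,0,1,2)! = -1/48  (running -1/80)
⟨..|..⟩ = √(6400/7)·(-1/80) = -0.377964

-0.377964  (= −√(1/7))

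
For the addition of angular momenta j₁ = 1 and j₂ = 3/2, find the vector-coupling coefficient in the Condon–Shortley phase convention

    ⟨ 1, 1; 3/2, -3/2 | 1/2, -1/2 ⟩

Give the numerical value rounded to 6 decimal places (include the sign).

+√(1/2) = +0.707107

j₁+j₂−J=2  J+j₁−j₂=0  J−j₁+j₂=1  j₁+j₂+J+1=4
(j₁±m₁, j₂±m₂, J±M) = (2,0,0,3,0,1)
P² = 2
sum k=0..0:
  [0] +1/2 = 1/2
S = 1/2
C² = P²·S² = 1/2 ; C = +0.707107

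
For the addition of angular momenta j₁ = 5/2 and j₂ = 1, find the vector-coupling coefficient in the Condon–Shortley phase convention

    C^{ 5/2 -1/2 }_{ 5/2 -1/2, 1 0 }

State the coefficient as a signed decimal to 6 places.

j₁+j₂−J=1  J+j₁−j₂=4  J−j₁+j₂=1  j₁+j₂+J+1=7
(j₁±m₁, j₂±m₂, J±M) = (2,3,1,1,2,3)
P² = 144/35
sum k=0..1:
  [0] +1/6 = 1/6
  [1] −1/4 = -1/4
S = -1/12
C² = P²·S² = 1/35 ; C = -0.169031

−√(1/35) = -0.169031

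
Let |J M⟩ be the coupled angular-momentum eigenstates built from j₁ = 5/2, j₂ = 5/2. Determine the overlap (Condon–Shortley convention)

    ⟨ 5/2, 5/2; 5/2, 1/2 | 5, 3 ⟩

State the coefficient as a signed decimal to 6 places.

+0.471405

j₁+j₂−J=0  J+j₁−j₂=5  J−j₁+j₂=5  j₁+j₂+J+1=11
(j₁±m₁, j₂±m₂, J±M) = (5,0,3,2,8,2)
P² = 460800
sum k=0..0:
  [0] +1/1440 = 1/1440
S = 1/1440
C² = P²·S² = 2/9 ; C = +0.471405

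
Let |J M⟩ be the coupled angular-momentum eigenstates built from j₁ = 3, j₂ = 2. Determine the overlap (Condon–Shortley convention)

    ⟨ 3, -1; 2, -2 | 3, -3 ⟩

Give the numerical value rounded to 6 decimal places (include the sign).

+0.408248

j₁+j₂−J=2  J+j₁−j₂=4  J−j₁+j₂=2  j₁+j₂+J+1=9
(j₁±m₁, j₂±m₂, J±M) = (2,4,0,4,0,6)
P² = 1536
sum k=0..0:
  [0] +1/96 = 1/96
S = 1/96
C² = P²·S² = 1/6 ; C = +0.408248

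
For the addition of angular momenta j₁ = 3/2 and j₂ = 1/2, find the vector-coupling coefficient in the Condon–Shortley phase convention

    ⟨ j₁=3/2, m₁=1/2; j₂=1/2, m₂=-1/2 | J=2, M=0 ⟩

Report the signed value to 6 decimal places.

√[5·0!3!1!/5! · 2!1!0!1!2!2!] = √(2)
  +(−1)^0/∏(0,0,1,0,2,1)! = 1/2  (running 1/2)
⟨..|..⟩ = √(2)·(1/2) = +0.707107

+0.707107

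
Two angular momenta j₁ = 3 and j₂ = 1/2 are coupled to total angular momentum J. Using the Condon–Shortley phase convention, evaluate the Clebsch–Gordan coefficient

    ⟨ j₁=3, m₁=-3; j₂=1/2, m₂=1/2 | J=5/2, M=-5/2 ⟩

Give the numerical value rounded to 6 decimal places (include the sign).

triangle: 1!*5!*0!/7! = 120/5040
(j±m)!: 0!*6!*1!*0!*0!*5! = 86400
prefactor² = (2J+1)*Δ*N² = 86400/7
  k=1: −1/(1!*0!*5!*0!*0!*0!) = -1/120
Σ = -1/120  ⇒  CG² = 86400/7*(-1/120)² = 6/7
CG = −√(6/7) = -0.925820

−√(6/7) ≈ -0.925820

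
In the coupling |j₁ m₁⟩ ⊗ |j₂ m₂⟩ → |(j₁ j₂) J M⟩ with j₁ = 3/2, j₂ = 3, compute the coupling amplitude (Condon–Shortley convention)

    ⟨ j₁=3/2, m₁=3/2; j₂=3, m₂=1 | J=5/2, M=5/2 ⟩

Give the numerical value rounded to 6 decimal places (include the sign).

+0.327327

triangle: 2!×1!×4!/8! = 48/40320
(j±m)!: 3!×0!×4!×2!×5!×0! = 34560
prefactor² = (2J+1)×Δ×N² = 1728/7
  k=0: +1/(0!×2!×0!×4!×1!×0!) = 1/48
Σ = 1/48  ⇒  CG² = 1728/7×1/48² = 3/28
CG = +√(3/28) = +0.327327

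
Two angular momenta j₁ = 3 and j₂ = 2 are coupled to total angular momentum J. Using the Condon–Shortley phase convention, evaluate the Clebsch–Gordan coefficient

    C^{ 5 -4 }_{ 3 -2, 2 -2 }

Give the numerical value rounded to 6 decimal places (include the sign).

triangle: 0!·6!·4!/11! = 17280/39916800
(j±m)!: 1!·5!·0!·4!·1!·9! = 1045094400
prefactor² = (2J+1)·Δ·N² = 4976640
  k=0: +1/(0!·0!·5!·0!·1!·4!) = 1/2880
Σ = 1/2880  ⇒  CG² = 4976640·1/2880² = 3/5
CG = +√(3/5) = +0.774597

+0.774597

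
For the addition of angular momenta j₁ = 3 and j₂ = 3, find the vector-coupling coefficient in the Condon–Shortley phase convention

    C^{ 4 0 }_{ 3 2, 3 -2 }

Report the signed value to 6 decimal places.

√[9·2!4!4!/11! · 5!1!1!5!4!4!] = √(165888/77)
  +(−1)^0/∏(0,2,1,1,3,3)! = 1/72  (running 1/72)
  +(−1)^1/∏(1,1,0,0,4,4)! = -1/576  (running 7/576)
⟨..|..⟩ = √(165888/77)·(7/576) = +0.564076

+0.564076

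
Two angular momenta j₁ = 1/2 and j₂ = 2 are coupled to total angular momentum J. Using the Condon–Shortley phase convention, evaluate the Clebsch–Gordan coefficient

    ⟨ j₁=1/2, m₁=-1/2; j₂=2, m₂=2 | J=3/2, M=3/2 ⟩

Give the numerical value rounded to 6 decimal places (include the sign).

-0.894427

triangle: 1!×0!×3!/5! = 6/120
(j±m)!: 0!×1!×4!×0!×3!×0! = 144
prefactor² = (2J+1)×Δ×N² = 144/5
  k=1: −1/(1!×0!×0!×3!×0!×0!) = -1/6
Σ = -1/6  ⇒  CG² = 144/5×(-1/6)² = 4/5
CG = −√(4/5) = -0.894427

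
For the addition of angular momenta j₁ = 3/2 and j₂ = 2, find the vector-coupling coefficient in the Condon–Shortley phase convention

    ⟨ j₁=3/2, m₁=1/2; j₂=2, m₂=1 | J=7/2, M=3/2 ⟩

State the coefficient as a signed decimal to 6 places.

+√(4/7) ≈ +0.755929

√[8·0!3!4!/8! · 2!1!3!1!5!2!] = √(576/7)
  +(−1)^0/∏(0,0,1,3,2,1)! = 1/12  (running 1/12)
⟨..|..⟩ = √(576/7)·(1/12) = +0.755929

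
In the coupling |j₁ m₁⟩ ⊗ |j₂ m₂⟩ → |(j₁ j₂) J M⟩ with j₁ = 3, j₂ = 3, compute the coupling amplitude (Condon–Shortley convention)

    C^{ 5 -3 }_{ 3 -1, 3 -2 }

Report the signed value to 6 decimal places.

+0.408248

triangle: 1!*5!*5!/12! = 14400/479001600
(j±m)!: 2!*4!*1!*5!*2!*8! = 464486400
prefactor² = (2J+1)*Δ*N² = 153600
  k=0: +1/(0!*1!*4!*1!*1!*4!) = 1/576
  k=1: −1/(1!*0!*3!*0!*2!*5!) = -1/1440
Σ = 1/960  ⇒  CG² = 153600*1/960² = 1/6
CG = +√(1/6) = +0.408248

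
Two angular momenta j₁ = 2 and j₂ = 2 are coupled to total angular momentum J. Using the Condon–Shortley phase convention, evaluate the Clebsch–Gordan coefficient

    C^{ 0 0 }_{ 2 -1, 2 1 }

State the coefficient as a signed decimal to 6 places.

-0.447214

j₁+j₂−J=4  J+j₁−j₂=0  J−j₁+j₂=0  j₁+j₂+J+1=5
(j₁±m₁, j₂±m₂, J±M) = (1,3,3,1,0,0)
P² = 36/5
sum k=3..3:
  [3] −1/6 = -1/6
S = -1/6
C² = P²·S² = 1/5 ; C = -0.447214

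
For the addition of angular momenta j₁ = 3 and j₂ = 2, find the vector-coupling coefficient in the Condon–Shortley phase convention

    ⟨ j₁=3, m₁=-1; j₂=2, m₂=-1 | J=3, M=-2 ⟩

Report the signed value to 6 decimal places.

−√(1/4) = -0.500000

j₁+j₂−J=2  J+j₁−j₂=4  J−j₁+j₂=2  j₁+j₂+J+1=9
(j₁±m₁, j₂±m₂, J±M) = (2,4,1,3,1,5)
P² = 64
sum k=0..1:
  [0] +1/48 = 1/48
  [1] −1/12 = -1/12
S = -1/16
C² = P²·S² = 1/4 ; C = -0.500000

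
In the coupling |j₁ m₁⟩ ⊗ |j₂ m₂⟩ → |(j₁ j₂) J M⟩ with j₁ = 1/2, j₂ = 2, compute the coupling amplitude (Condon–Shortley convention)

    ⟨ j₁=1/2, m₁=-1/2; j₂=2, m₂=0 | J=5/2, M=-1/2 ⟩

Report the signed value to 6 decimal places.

+0.774597

√[6·0!1!4!/6! · 0!1!2!2!2!3!] = √(48/5)
  +(−1)^0/∏(0,0,1,2,0,2)! = 1/4  (running 1/4)
⟨..|..⟩ = √(48/5)·(1/4) = +0.774597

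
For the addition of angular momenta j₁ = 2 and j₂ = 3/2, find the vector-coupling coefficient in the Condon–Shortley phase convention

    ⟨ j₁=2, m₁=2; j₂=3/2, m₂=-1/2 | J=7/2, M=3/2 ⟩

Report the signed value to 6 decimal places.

triangle: 0!*4!*3!/8! = 144/40320
(j±m)!: 4!*0!*1!*2!*5!*2! = 11520
prefactor² = (2J+1)*Δ*N² = 2304/7
  k=0: +1/(0!*0!*0!*1!*4!*2!) = 1/48
Σ = 1/48  ⇒  CG² = 2304/7*1/48² = 1/7
CG = +√(1/7) = +0.377964

+0.377964  (= +√(1/7))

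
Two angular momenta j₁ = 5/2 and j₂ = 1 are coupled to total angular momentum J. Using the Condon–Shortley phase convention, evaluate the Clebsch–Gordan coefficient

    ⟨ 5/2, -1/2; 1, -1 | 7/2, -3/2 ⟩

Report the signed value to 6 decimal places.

√[8·0!5!2!/8! · 2!3!0!2!2!5!] = √(1920/7)
  +(−1)^0/∏(0,0,3,0,2,2)! = 1/24  (running 1/24)
⟨..|..⟩ = √(1920/7)·(1/24) = +0.690066

+0.690066  (= +√(10/21))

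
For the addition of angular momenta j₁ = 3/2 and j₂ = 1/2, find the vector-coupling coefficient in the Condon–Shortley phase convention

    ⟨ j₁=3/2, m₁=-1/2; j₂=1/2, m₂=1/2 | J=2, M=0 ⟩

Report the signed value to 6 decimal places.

+0.707107  (= +√(1/2))

√[5·0!3!1!/5! · 1!2!1!0!2!2!] = √(2)
  +(−1)^0/∏(0,0,2,1,1,0)! = 1/2  (running 1/2)
⟨..|..⟩ = √(2)·(1/2) = +0.707107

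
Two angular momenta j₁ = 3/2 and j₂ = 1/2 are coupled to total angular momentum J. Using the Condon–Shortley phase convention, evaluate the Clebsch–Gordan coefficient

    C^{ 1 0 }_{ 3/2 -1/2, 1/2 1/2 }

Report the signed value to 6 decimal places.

−√(1/2) = -0.707107

j₁+j₂−J=1  J+j₁−j₂=2  J−j₁+j₂=0  j₁+j₂+J+1=4
(j₁±m₁, j₂±m₂, J±M) = (1,2,1,0,1,1)
P² = 1/2
sum k=1..1:
  [1] −1/1 = -1
S = -1
C² = P²·S² = 1/2 ; C = -0.707107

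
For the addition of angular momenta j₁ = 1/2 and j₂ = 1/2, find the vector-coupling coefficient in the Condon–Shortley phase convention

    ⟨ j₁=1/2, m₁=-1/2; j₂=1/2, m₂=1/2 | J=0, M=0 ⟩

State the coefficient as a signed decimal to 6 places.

-0.707107  (= −√(1/2))

j₁+j₂−J=1  J+j₁−j₂=0  J−j₁+j₂=0  j₁+j₂+J+1=2
(j₁±m₁, j₂±m₂, J±M) = (0,1,1,0,0,0)
P² = 1/2
sum k=1..1:
  [1] −1/1 = -1
S = -1
C² = P²·S² = 1/2 ; C = -0.707107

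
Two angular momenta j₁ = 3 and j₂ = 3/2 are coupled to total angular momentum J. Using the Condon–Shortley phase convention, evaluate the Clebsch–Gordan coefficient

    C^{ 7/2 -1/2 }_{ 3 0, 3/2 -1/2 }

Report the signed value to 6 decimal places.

triangle: 1!×5!×2!/9! = 240/362880
(j±m)!: 3!×3!×1!×2!×3!×4! = 10368
prefactor² = (2J+1)×Δ×N² = 384/7
  k=0: +1/(0!×1!×3!×1!×2!×1!) = 1/12
  k=1: −1/(1!×0!×2!×0!×3!×2!) = -1/24
Σ = 1/24  ⇒  CG² = 384/7×1/24² = 2/21
CG = +√(2/21) = +0.308607

+0.308607  (= +√(2/21))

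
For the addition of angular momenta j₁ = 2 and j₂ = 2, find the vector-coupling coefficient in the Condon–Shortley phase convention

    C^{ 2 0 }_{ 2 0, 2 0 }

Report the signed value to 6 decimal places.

−√(2/7) ≈ -0.534522

j₁+j₂−J=2  J+j₁−j₂=2  J−j₁+j₂=2  j₁+j₂+J+1=7
(j₁±m₁, j₂±m₂, J±M) = (2,2,2,2,2,2)
P² = 32/63
sum k=0..2:
  [0] +1/8 = 1/8
  [1] −1/1 = -1
  [2] +1/8 = 1/8
S = -3/4
C² = P²·S² = 2/7 ; C = -0.534522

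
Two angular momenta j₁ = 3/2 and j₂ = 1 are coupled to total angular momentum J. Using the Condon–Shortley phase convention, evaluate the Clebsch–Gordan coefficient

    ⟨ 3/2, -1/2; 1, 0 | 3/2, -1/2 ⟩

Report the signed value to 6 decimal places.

−√(1/15) ≈ -0.258199

triangle: 1!·2!·1!/5! = 2/120
(j±m)!: 1!·2!·1!·1!·1!·2! = 4
prefactor² = (2J+1)·Δ·N² = 4/15
  k=0: +1/(0!·1!·2!·1!·0!·0!) = 1/2
  k=1: −1/(1!·0!·1!·0!·1!·1!) = -1
Σ = -1/2  ⇒  CG² = 4/15·(-1/2)² = 1/15
CG = −√(1/15) = -0.258199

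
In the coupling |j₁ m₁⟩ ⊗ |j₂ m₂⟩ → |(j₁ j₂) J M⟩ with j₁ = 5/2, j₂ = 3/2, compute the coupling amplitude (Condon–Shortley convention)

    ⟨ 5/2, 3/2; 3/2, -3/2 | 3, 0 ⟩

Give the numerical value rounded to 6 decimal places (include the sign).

j₁+j₂−J=1  J+j₁−j₂=4  J−j₁+j₂=2  j₁+j₂+J+1=8
(j₁±m₁, j₂±m₂, J±M) = (4,1,0,3,3,3)
P² = 216/5
sum k=0..0:
  [0] +1/12 = 1/12
S = 1/12
C² = P²·S² = 3/10 ; C = +0.547723

+√(3/10) ≈ +0.547723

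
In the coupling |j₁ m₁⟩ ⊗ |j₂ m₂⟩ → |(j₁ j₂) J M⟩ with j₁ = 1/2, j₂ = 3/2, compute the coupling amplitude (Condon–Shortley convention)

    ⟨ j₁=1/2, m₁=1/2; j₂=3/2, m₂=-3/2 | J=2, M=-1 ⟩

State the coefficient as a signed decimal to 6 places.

j₁+j₂−J=0  J+j₁−j₂=1  J−j₁+j₂=3  j₁+j₂+J+1=5
(j₁±m₁, j₂±m₂, J±M) = (1,0,0,3,1,3)
P² = 9
sum k=0..0:
  [0] +1/6 = 1/6
S = 1/6
C² = P²·S² = 1/4 ; C = +0.500000

+0.500000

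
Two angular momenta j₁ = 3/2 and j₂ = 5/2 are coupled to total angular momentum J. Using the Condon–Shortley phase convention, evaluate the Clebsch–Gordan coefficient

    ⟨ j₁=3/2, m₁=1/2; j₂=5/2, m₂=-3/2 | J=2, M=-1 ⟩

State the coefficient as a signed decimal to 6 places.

triangle: 2!×1!×3!/7! = 12/5040
(j±m)!: 2!×1!×1!×4!×1!×3! = 288
prefactor² = (2J+1)×Δ×N² = 24/7
  k=0: +1/(0!×2!×1!×1!×0!×2!) = 1/4
  k=1: −1/(1!×1!×0!×0!×1!×3!) = -1/6
Σ = 1/12  ⇒  CG² = 24/7×1/12² = 1/42
CG = +√(1/42) = +0.154303

+0.154303  (= +√(1/42))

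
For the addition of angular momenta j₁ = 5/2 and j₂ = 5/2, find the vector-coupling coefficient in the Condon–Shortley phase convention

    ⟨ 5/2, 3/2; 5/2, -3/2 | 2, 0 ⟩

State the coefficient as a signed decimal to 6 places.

+0.109109

√[5·3!2!2!/8! · 4!1!1!4!2!2!] = √(48/7)
  +(−1)^0/∏(0,3,1,1,1,1)! = 1/6  (running 1/6)
  +(−1)^1/∏(1,2,0,0,2,2)! = -1/8  (running 1/24)
⟨..|..⟩ = √(48/7)·(1/24) = +0.109109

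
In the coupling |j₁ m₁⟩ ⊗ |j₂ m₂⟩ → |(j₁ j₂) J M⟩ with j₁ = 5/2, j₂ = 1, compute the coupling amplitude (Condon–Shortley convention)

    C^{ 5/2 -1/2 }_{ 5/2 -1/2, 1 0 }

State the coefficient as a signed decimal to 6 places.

j₁+j₂−J=1  J+j₁−j₂=4  J−j₁+j₂=1  j₁+j₂+J+1=7
(j₁±m₁, j₂±m₂, J±M) = (2,3,1,1,2,3)
P² = 144/35
sum k=0..1:
  [0] +1/6 = 1/6
  [1] −1/4 = -1/4
S = -1/12
C² = P²·S² = 1/35 ; C = -0.169031

-0.169031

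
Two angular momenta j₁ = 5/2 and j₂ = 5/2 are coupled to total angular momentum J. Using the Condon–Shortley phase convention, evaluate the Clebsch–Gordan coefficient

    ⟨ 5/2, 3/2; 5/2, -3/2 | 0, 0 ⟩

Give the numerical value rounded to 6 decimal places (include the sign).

triangle: 5!·0!·0!/6! = 120/720
(j±m)!: 4!·1!·1!·4!·0!·0! = 576
prefactor² = (2J+1)·Δ·N² = 96
  k=1: −1/(1!·4!·0!·0!·0!·0!) = -1/24
Σ = -1/24  ⇒  CG² = 96·(-1/24)² = 1/6
CG = −√(1/6) = -0.408248

-0.408248  (= −√(1/6))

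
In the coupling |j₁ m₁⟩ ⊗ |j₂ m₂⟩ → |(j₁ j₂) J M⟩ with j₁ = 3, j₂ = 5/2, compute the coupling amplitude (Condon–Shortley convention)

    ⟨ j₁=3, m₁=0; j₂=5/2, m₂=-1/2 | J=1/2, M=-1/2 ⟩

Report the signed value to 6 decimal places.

triangle: 5!·1!·0!/7! = 120/5040
(j±m)!: 3!·3!·2!·3!·0!·1! = 432
prefactor² = (2J+1)·Δ·N² = 144/7
  k=2: +1/(2!·3!·1!·0!·0!·0!) = 1/12
Σ = 1/12  ⇒  CG² = 144/7·1/12² = 1/7
CG = +√(1/7) = +0.377964

+√(1/7) ≈ +0.377964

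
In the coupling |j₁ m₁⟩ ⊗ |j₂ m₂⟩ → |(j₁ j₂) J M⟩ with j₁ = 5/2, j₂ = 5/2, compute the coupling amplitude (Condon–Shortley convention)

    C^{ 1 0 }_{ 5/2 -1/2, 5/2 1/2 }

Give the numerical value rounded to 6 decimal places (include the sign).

j₁+j₂−J=4  J+j₁−j₂=1  J−j₁+j₂=1  j₁+j₂+J+1=7
(j₁±m₁, j₂±m₂, J±M) = (2,3,3,2,1,1)
P² = 72/35
sum k=2..3:
  [2] +1/4 = 1/4
  [3] −1/6 = -1/6
S = 1/12
C² = P²·S² = 1/70 ; C = +0.119523

+0.119523  (= +√(1/70))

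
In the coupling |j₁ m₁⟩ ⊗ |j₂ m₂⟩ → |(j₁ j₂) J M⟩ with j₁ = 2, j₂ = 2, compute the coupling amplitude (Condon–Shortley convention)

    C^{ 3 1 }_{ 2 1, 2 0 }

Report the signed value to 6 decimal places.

+0.447214

triangle: 1!·3!·3!/8! = 36/40320
(j±m)!: 3!·1!·2!·2!·4!·2! = 1152
prefactor² = (2J+1)·Δ·N² = 36/5
  k=0: +1/(0!·1!·1!·2!·2!·1!) = 1/4
  k=1: −1/(1!·0!·0!·1!·3!·2!) = -1/12
Σ = 1/6  ⇒  CG² = 36/5·1/6² = 1/5
CG = +√(1/5) = +0.447214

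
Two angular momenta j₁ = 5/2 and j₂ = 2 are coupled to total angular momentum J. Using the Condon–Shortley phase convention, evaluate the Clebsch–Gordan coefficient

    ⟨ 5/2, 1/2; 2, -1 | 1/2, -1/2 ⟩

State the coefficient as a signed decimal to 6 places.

√[2·4!1!0!/6! · 3!2!1!3!0!1!] = √(24/5)
  +(−1)^1/∏(1,3,1,0,0,0)! = -1/6  (running -1/6)
⟨..|..⟩ = √(24/5)·(-1/6) = -0.365148

-0.365148  (= −√(2/15))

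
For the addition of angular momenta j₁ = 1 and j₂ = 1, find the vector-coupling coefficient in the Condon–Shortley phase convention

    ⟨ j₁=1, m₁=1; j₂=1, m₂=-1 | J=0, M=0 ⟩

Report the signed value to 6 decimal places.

j₁+j₂−J=2  J+j₁−j₂=0  J−j₁+j₂=0  j₁+j₂+J+1=3
(j₁±m₁, j₂±m₂, J±M) = (2,0,0,2,0,0)
P² = 4/3
sum k=0..0:
  [0] +1/2 = 1/2
S = 1/2
C² = P²·S² = 1/3 ; C = +0.577350

+0.577350  (= +√(1/3))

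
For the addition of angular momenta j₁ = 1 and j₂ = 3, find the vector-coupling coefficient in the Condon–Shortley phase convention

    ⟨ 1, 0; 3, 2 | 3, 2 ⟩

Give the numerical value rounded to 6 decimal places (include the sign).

−√(1/3) = -0.577350

√[7·1!1!5!/8! · 1!1!5!1!5!1!] = √(300)
  +(−1)^0/∏(0,1,1,5,0,0)! = 1/120  (running 1/120)
  +(−1)^1/∏(1,0,0,4,1,1)! = -1/24  (running -1/30)
⟨..|..⟩ = √(300)·(-1/30) = -0.577350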